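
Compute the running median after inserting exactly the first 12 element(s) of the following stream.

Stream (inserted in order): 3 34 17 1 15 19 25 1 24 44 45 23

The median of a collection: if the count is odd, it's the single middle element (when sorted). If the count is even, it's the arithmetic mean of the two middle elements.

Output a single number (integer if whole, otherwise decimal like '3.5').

Answer: 21

Derivation:
Step 1: insert 3 -> lo=[3] (size 1, max 3) hi=[] (size 0) -> median=3
Step 2: insert 34 -> lo=[3] (size 1, max 3) hi=[34] (size 1, min 34) -> median=18.5
Step 3: insert 17 -> lo=[3, 17] (size 2, max 17) hi=[34] (size 1, min 34) -> median=17
Step 4: insert 1 -> lo=[1, 3] (size 2, max 3) hi=[17, 34] (size 2, min 17) -> median=10
Step 5: insert 15 -> lo=[1, 3, 15] (size 3, max 15) hi=[17, 34] (size 2, min 17) -> median=15
Step 6: insert 19 -> lo=[1, 3, 15] (size 3, max 15) hi=[17, 19, 34] (size 3, min 17) -> median=16
Step 7: insert 25 -> lo=[1, 3, 15, 17] (size 4, max 17) hi=[19, 25, 34] (size 3, min 19) -> median=17
Step 8: insert 1 -> lo=[1, 1, 3, 15] (size 4, max 15) hi=[17, 19, 25, 34] (size 4, min 17) -> median=16
Step 9: insert 24 -> lo=[1, 1, 3, 15, 17] (size 5, max 17) hi=[19, 24, 25, 34] (size 4, min 19) -> median=17
Step 10: insert 44 -> lo=[1, 1, 3, 15, 17] (size 5, max 17) hi=[19, 24, 25, 34, 44] (size 5, min 19) -> median=18
Step 11: insert 45 -> lo=[1, 1, 3, 15, 17, 19] (size 6, max 19) hi=[24, 25, 34, 44, 45] (size 5, min 24) -> median=19
Step 12: insert 23 -> lo=[1, 1, 3, 15, 17, 19] (size 6, max 19) hi=[23, 24, 25, 34, 44, 45] (size 6, min 23) -> median=21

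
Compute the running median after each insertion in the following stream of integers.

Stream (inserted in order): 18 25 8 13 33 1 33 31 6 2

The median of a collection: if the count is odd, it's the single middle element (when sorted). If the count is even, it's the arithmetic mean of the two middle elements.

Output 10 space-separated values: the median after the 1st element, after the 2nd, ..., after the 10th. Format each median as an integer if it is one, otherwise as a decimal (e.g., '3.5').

Step 1: insert 18 -> lo=[18] (size 1, max 18) hi=[] (size 0) -> median=18
Step 2: insert 25 -> lo=[18] (size 1, max 18) hi=[25] (size 1, min 25) -> median=21.5
Step 3: insert 8 -> lo=[8, 18] (size 2, max 18) hi=[25] (size 1, min 25) -> median=18
Step 4: insert 13 -> lo=[8, 13] (size 2, max 13) hi=[18, 25] (size 2, min 18) -> median=15.5
Step 5: insert 33 -> lo=[8, 13, 18] (size 3, max 18) hi=[25, 33] (size 2, min 25) -> median=18
Step 6: insert 1 -> lo=[1, 8, 13] (size 3, max 13) hi=[18, 25, 33] (size 3, min 18) -> median=15.5
Step 7: insert 33 -> lo=[1, 8, 13, 18] (size 4, max 18) hi=[25, 33, 33] (size 3, min 25) -> median=18
Step 8: insert 31 -> lo=[1, 8, 13, 18] (size 4, max 18) hi=[25, 31, 33, 33] (size 4, min 25) -> median=21.5
Step 9: insert 6 -> lo=[1, 6, 8, 13, 18] (size 5, max 18) hi=[25, 31, 33, 33] (size 4, min 25) -> median=18
Step 10: insert 2 -> lo=[1, 2, 6, 8, 13] (size 5, max 13) hi=[18, 25, 31, 33, 33] (size 5, min 18) -> median=15.5

Answer: 18 21.5 18 15.5 18 15.5 18 21.5 18 15.5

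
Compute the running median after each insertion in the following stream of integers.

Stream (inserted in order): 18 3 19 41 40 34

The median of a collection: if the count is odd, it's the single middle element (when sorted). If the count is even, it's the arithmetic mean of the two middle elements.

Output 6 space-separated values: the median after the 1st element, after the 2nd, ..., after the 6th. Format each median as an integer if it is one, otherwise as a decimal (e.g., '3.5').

Answer: 18 10.5 18 18.5 19 26.5

Derivation:
Step 1: insert 18 -> lo=[18] (size 1, max 18) hi=[] (size 0) -> median=18
Step 2: insert 3 -> lo=[3] (size 1, max 3) hi=[18] (size 1, min 18) -> median=10.5
Step 3: insert 19 -> lo=[3, 18] (size 2, max 18) hi=[19] (size 1, min 19) -> median=18
Step 4: insert 41 -> lo=[3, 18] (size 2, max 18) hi=[19, 41] (size 2, min 19) -> median=18.5
Step 5: insert 40 -> lo=[3, 18, 19] (size 3, max 19) hi=[40, 41] (size 2, min 40) -> median=19
Step 6: insert 34 -> lo=[3, 18, 19] (size 3, max 19) hi=[34, 40, 41] (size 3, min 34) -> median=26.5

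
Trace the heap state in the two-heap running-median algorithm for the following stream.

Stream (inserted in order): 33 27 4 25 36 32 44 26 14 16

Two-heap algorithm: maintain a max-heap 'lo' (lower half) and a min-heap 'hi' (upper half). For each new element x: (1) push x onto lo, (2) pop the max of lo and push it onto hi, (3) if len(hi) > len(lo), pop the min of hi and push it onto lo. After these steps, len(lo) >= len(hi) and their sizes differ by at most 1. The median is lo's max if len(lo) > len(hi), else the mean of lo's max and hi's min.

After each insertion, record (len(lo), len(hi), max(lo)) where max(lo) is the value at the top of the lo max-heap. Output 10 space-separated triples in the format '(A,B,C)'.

Answer: (1,0,33) (1,1,27) (2,1,27) (2,2,25) (3,2,27) (3,3,27) (4,3,32) (4,4,27) (5,4,27) (5,5,26)

Derivation:
Step 1: insert 33 -> lo=[33] hi=[] -> (len(lo)=1, len(hi)=0, max(lo)=33)
Step 2: insert 27 -> lo=[27] hi=[33] -> (len(lo)=1, len(hi)=1, max(lo)=27)
Step 3: insert 4 -> lo=[4, 27] hi=[33] -> (len(lo)=2, len(hi)=1, max(lo)=27)
Step 4: insert 25 -> lo=[4, 25] hi=[27, 33] -> (len(lo)=2, len(hi)=2, max(lo)=25)
Step 5: insert 36 -> lo=[4, 25, 27] hi=[33, 36] -> (len(lo)=3, len(hi)=2, max(lo)=27)
Step 6: insert 32 -> lo=[4, 25, 27] hi=[32, 33, 36] -> (len(lo)=3, len(hi)=3, max(lo)=27)
Step 7: insert 44 -> lo=[4, 25, 27, 32] hi=[33, 36, 44] -> (len(lo)=4, len(hi)=3, max(lo)=32)
Step 8: insert 26 -> lo=[4, 25, 26, 27] hi=[32, 33, 36, 44] -> (len(lo)=4, len(hi)=4, max(lo)=27)
Step 9: insert 14 -> lo=[4, 14, 25, 26, 27] hi=[32, 33, 36, 44] -> (len(lo)=5, len(hi)=4, max(lo)=27)
Step 10: insert 16 -> lo=[4, 14, 16, 25, 26] hi=[27, 32, 33, 36, 44] -> (len(lo)=5, len(hi)=5, max(lo)=26)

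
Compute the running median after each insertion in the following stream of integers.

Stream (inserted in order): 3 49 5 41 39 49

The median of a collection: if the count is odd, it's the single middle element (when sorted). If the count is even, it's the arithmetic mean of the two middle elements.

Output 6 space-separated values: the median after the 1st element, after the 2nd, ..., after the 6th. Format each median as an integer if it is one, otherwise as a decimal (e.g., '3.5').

Answer: 3 26 5 23 39 40

Derivation:
Step 1: insert 3 -> lo=[3] (size 1, max 3) hi=[] (size 0) -> median=3
Step 2: insert 49 -> lo=[3] (size 1, max 3) hi=[49] (size 1, min 49) -> median=26
Step 3: insert 5 -> lo=[3, 5] (size 2, max 5) hi=[49] (size 1, min 49) -> median=5
Step 4: insert 41 -> lo=[3, 5] (size 2, max 5) hi=[41, 49] (size 2, min 41) -> median=23
Step 5: insert 39 -> lo=[3, 5, 39] (size 3, max 39) hi=[41, 49] (size 2, min 41) -> median=39
Step 6: insert 49 -> lo=[3, 5, 39] (size 3, max 39) hi=[41, 49, 49] (size 3, min 41) -> median=40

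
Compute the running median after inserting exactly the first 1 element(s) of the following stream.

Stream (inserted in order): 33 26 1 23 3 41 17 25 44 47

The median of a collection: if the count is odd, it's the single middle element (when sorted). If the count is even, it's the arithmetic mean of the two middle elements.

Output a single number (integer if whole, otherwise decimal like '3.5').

Step 1: insert 33 -> lo=[33] (size 1, max 33) hi=[] (size 0) -> median=33

Answer: 33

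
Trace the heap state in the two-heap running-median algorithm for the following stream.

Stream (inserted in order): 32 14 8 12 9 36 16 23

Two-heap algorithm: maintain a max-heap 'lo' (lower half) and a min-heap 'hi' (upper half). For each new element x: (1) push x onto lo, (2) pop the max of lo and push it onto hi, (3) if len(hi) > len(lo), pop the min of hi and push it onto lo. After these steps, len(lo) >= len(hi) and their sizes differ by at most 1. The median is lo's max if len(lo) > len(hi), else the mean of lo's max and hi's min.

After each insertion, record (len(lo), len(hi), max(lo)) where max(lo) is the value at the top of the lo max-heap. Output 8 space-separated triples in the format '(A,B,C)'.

Answer: (1,0,32) (1,1,14) (2,1,14) (2,2,12) (3,2,12) (3,3,12) (4,3,14) (4,4,14)

Derivation:
Step 1: insert 32 -> lo=[32] hi=[] -> (len(lo)=1, len(hi)=0, max(lo)=32)
Step 2: insert 14 -> lo=[14] hi=[32] -> (len(lo)=1, len(hi)=1, max(lo)=14)
Step 3: insert 8 -> lo=[8, 14] hi=[32] -> (len(lo)=2, len(hi)=1, max(lo)=14)
Step 4: insert 12 -> lo=[8, 12] hi=[14, 32] -> (len(lo)=2, len(hi)=2, max(lo)=12)
Step 5: insert 9 -> lo=[8, 9, 12] hi=[14, 32] -> (len(lo)=3, len(hi)=2, max(lo)=12)
Step 6: insert 36 -> lo=[8, 9, 12] hi=[14, 32, 36] -> (len(lo)=3, len(hi)=3, max(lo)=12)
Step 7: insert 16 -> lo=[8, 9, 12, 14] hi=[16, 32, 36] -> (len(lo)=4, len(hi)=3, max(lo)=14)
Step 8: insert 23 -> lo=[8, 9, 12, 14] hi=[16, 23, 32, 36] -> (len(lo)=4, len(hi)=4, max(lo)=14)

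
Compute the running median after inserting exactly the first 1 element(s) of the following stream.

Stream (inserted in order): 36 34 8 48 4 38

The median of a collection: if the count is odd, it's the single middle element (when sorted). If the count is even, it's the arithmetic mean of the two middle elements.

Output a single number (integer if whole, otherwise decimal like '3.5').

Answer: 36

Derivation:
Step 1: insert 36 -> lo=[36] (size 1, max 36) hi=[] (size 0) -> median=36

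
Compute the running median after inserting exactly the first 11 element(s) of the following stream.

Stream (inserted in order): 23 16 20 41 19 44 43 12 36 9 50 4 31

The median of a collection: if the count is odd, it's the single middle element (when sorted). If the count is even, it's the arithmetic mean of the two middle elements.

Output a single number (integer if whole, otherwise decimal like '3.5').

Answer: 23

Derivation:
Step 1: insert 23 -> lo=[23] (size 1, max 23) hi=[] (size 0) -> median=23
Step 2: insert 16 -> lo=[16] (size 1, max 16) hi=[23] (size 1, min 23) -> median=19.5
Step 3: insert 20 -> lo=[16, 20] (size 2, max 20) hi=[23] (size 1, min 23) -> median=20
Step 4: insert 41 -> lo=[16, 20] (size 2, max 20) hi=[23, 41] (size 2, min 23) -> median=21.5
Step 5: insert 19 -> lo=[16, 19, 20] (size 3, max 20) hi=[23, 41] (size 2, min 23) -> median=20
Step 6: insert 44 -> lo=[16, 19, 20] (size 3, max 20) hi=[23, 41, 44] (size 3, min 23) -> median=21.5
Step 7: insert 43 -> lo=[16, 19, 20, 23] (size 4, max 23) hi=[41, 43, 44] (size 3, min 41) -> median=23
Step 8: insert 12 -> lo=[12, 16, 19, 20] (size 4, max 20) hi=[23, 41, 43, 44] (size 4, min 23) -> median=21.5
Step 9: insert 36 -> lo=[12, 16, 19, 20, 23] (size 5, max 23) hi=[36, 41, 43, 44] (size 4, min 36) -> median=23
Step 10: insert 9 -> lo=[9, 12, 16, 19, 20] (size 5, max 20) hi=[23, 36, 41, 43, 44] (size 5, min 23) -> median=21.5
Step 11: insert 50 -> lo=[9, 12, 16, 19, 20, 23] (size 6, max 23) hi=[36, 41, 43, 44, 50] (size 5, min 36) -> median=23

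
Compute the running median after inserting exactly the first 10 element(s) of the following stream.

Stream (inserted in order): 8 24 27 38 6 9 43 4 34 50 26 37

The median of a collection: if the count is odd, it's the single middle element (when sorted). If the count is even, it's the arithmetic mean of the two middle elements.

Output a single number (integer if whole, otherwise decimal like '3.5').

Step 1: insert 8 -> lo=[8] (size 1, max 8) hi=[] (size 0) -> median=8
Step 2: insert 24 -> lo=[8] (size 1, max 8) hi=[24] (size 1, min 24) -> median=16
Step 3: insert 27 -> lo=[8, 24] (size 2, max 24) hi=[27] (size 1, min 27) -> median=24
Step 4: insert 38 -> lo=[8, 24] (size 2, max 24) hi=[27, 38] (size 2, min 27) -> median=25.5
Step 5: insert 6 -> lo=[6, 8, 24] (size 3, max 24) hi=[27, 38] (size 2, min 27) -> median=24
Step 6: insert 9 -> lo=[6, 8, 9] (size 3, max 9) hi=[24, 27, 38] (size 3, min 24) -> median=16.5
Step 7: insert 43 -> lo=[6, 8, 9, 24] (size 4, max 24) hi=[27, 38, 43] (size 3, min 27) -> median=24
Step 8: insert 4 -> lo=[4, 6, 8, 9] (size 4, max 9) hi=[24, 27, 38, 43] (size 4, min 24) -> median=16.5
Step 9: insert 34 -> lo=[4, 6, 8, 9, 24] (size 5, max 24) hi=[27, 34, 38, 43] (size 4, min 27) -> median=24
Step 10: insert 50 -> lo=[4, 6, 8, 9, 24] (size 5, max 24) hi=[27, 34, 38, 43, 50] (size 5, min 27) -> median=25.5

Answer: 25.5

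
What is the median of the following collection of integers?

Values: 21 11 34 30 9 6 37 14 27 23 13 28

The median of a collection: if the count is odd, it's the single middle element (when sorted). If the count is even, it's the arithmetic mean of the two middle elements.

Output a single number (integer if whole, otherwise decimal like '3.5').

Answer: 22

Derivation:
Step 1: insert 21 -> lo=[21] (size 1, max 21) hi=[] (size 0) -> median=21
Step 2: insert 11 -> lo=[11] (size 1, max 11) hi=[21] (size 1, min 21) -> median=16
Step 3: insert 34 -> lo=[11, 21] (size 2, max 21) hi=[34] (size 1, min 34) -> median=21
Step 4: insert 30 -> lo=[11, 21] (size 2, max 21) hi=[30, 34] (size 2, min 30) -> median=25.5
Step 5: insert 9 -> lo=[9, 11, 21] (size 3, max 21) hi=[30, 34] (size 2, min 30) -> median=21
Step 6: insert 6 -> lo=[6, 9, 11] (size 3, max 11) hi=[21, 30, 34] (size 3, min 21) -> median=16
Step 7: insert 37 -> lo=[6, 9, 11, 21] (size 4, max 21) hi=[30, 34, 37] (size 3, min 30) -> median=21
Step 8: insert 14 -> lo=[6, 9, 11, 14] (size 4, max 14) hi=[21, 30, 34, 37] (size 4, min 21) -> median=17.5
Step 9: insert 27 -> lo=[6, 9, 11, 14, 21] (size 5, max 21) hi=[27, 30, 34, 37] (size 4, min 27) -> median=21
Step 10: insert 23 -> lo=[6, 9, 11, 14, 21] (size 5, max 21) hi=[23, 27, 30, 34, 37] (size 5, min 23) -> median=22
Step 11: insert 13 -> lo=[6, 9, 11, 13, 14, 21] (size 6, max 21) hi=[23, 27, 30, 34, 37] (size 5, min 23) -> median=21
Step 12: insert 28 -> lo=[6, 9, 11, 13, 14, 21] (size 6, max 21) hi=[23, 27, 28, 30, 34, 37] (size 6, min 23) -> median=22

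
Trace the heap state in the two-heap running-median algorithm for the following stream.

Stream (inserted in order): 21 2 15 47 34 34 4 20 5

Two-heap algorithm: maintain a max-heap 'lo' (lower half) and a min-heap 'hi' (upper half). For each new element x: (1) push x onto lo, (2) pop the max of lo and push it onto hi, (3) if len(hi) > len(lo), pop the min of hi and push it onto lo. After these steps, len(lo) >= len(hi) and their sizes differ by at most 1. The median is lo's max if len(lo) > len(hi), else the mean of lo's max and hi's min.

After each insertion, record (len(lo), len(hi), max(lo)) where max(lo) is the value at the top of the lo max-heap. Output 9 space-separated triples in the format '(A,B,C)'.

Answer: (1,0,21) (1,1,2) (2,1,15) (2,2,15) (3,2,21) (3,3,21) (4,3,21) (4,4,20) (5,4,20)

Derivation:
Step 1: insert 21 -> lo=[21] hi=[] -> (len(lo)=1, len(hi)=0, max(lo)=21)
Step 2: insert 2 -> lo=[2] hi=[21] -> (len(lo)=1, len(hi)=1, max(lo)=2)
Step 3: insert 15 -> lo=[2, 15] hi=[21] -> (len(lo)=2, len(hi)=1, max(lo)=15)
Step 4: insert 47 -> lo=[2, 15] hi=[21, 47] -> (len(lo)=2, len(hi)=2, max(lo)=15)
Step 5: insert 34 -> lo=[2, 15, 21] hi=[34, 47] -> (len(lo)=3, len(hi)=2, max(lo)=21)
Step 6: insert 34 -> lo=[2, 15, 21] hi=[34, 34, 47] -> (len(lo)=3, len(hi)=3, max(lo)=21)
Step 7: insert 4 -> lo=[2, 4, 15, 21] hi=[34, 34, 47] -> (len(lo)=4, len(hi)=3, max(lo)=21)
Step 8: insert 20 -> lo=[2, 4, 15, 20] hi=[21, 34, 34, 47] -> (len(lo)=4, len(hi)=4, max(lo)=20)
Step 9: insert 5 -> lo=[2, 4, 5, 15, 20] hi=[21, 34, 34, 47] -> (len(lo)=5, len(hi)=4, max(lo)=20)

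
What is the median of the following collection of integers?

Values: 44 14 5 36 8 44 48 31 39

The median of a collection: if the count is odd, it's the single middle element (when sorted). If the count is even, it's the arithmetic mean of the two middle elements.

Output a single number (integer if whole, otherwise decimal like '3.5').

Answer: 36

Derivation:
Step 1: insert 44 -> lo=[44] (size 1, max 44) hi=[] (size 0) -> median=44
Step 2: insert 14 -> lo=[14] (size 1, max 14) hi=[44] (size 1, min 44) -> median=29
Step 3: insert 5 -> lo=[5, 14] (size 2, max 14) hi=[44] (size 1, min 44) -> median=14
Step 4: insert 36 -> lo=[5, 14] (size 2, max 14) hi=[36, 44] (size 2, min 36) -> median=25
Step 5: insert 8 -> lo=[5, 8, 14] (size 3, max 14) hi=[36, 44] (size 2, min 36) -> median=14
Step 6: insert 44 -> lo=[5, 8, 14] (size 3, max 14) hi=[36, 44, 44] (size 3, min 36) -> median=25
Step 7: insert 48 -> lo=[5, 8, 14, 36] (size 4, max 36) hi=[44, 44, 48] (size 3, min 44) -> median=36
Step 8: insert 31 -> lo=[5, 8, 14, 31] (size 4, max 31) hi=[36, 44, 44, 48] (size 4, min 36) -> median=33.5
Step 9: insert 39 -> lo=[5, 8, 14, 31, 36] (size 5, max 36) hi=[39, 44, 44, 48] (size 4, min 39) -> median=36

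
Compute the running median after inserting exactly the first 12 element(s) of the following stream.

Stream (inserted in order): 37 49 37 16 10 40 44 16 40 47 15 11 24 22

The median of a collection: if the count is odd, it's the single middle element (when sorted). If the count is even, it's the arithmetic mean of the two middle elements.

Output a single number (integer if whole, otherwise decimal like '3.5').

Step 1: insert 37 -> lo=[37] (size 1, max 37) hi=[] (size 0) -> median=37
Step 2: insert 49 -> lo=[37] (size 1, max 37) hi=[49] (size 1, min 49) -> median=43
Step 3: insert 37 -> lo=[37, 37] (size 2, max 37) hi=[49] (size 1, min 49) -> median=37
Step 4: insert 16 -> lo=[16, 37] (size 2, max 37) hi=[37, 49] (size 2, min 37) -> median=37
Step 5: insert 10 -> lo=[10, 16, 37] (size 3, max 37) hi=[37, 49] (size 2, min 37) -> median=37
Step 6: insert 40 -> lo=[10, 16, 37] (size 3, max 37) hi=[37, 40, 49] (size 3, min 37) -> median=37
Step 7: insert 44 -> lo=[10, 16, 37, 37] (size 4, max 37) hi=[40, 44, 49] (size 3, min 40) -> median=37
Step 8: insert 16 -> lo=[10, 16, 16, 37] (size 4, max 37) hi=[37, 40, 44, 49] (size 4, min 37) -> median=37
Step 9: insert 40 -> lo=[10, 16, 16, 37, 37] (size 5, max 37) hi=[40, 40, 44, 49] (size 4, min 40) -> median=37
Step 10: insert 47 -> lo=[10, 16, 16, 37, 37] (size 5, max 37) hi=[40, 40, 44, 47, 49] (size 5, min 40) -> median=38.5
Step 11: insert 15 -> lo=[10, 15, 16, 16, 37, 37] (size 6, max 37) hi=[40, 40, 44, 47, 49] (size 5, min 40) -> median=37
Step 12: insert 11 -> lo=[10, 11, 15, 16, 16, 37] (size 6, max 37) hi=[37, 40, 40, 44, 47, 49] (size 6, min 37) -> median=37

Answer: 37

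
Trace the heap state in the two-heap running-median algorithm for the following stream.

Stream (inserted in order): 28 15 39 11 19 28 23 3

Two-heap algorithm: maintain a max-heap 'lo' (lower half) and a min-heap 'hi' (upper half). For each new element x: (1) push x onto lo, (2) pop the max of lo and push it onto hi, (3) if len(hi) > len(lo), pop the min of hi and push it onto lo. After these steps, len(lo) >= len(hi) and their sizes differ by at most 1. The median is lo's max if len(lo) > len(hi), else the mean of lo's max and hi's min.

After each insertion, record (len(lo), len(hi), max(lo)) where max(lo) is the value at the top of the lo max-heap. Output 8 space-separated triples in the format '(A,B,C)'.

Step 1: insert 28 -> lo=[28] hi=[] -> (len(lo)=1, len(hi)=0, max(lo)=28)
Step 2: insert 15 -> lo=[15] hi=[28] -> (len(lo)=1, len(hi)=1, max(lo)=15)
Step 3: insert 39 -> lo=[15, 28] hi=[39] -> (len(lo)=2, len(hi)=1, max(lo)=28)
Step 4: insert 11 -> lo=[11, 15] hi=[28, 39] -> (len(lo)=2, len(hi)=2, max(lo)=15)
Step 5: insert 19 -> lo=[11, 15, 19] hi=[28, 39] -> (len(lo)=3, len(hi)=2, max(lo)=19)
Step 6: insert 28 -> lo=[11, 15, 19] hi=[28, 28, 39] -> (len(lo)=3, len(hi)=3, max(lo)=19)
Step 7: insert 23 -> lo=[11, 15, 19, 23] hi=[28, 28, 39] -> (len(lo)=4, len(hi)=3, max(lo)=23)
Step 8: insert 3 -> lo=[3, 11, 15, 19] hi=[23, 28, 28, 39] -> (len(lo)=4, len(hi)=4, max(lo)=19)

Answer: (1,0,28) (1,1,15) (2,1,28) (2,2,15) (3,2,19) (3,3,19) (4,3,23) (4,4,19)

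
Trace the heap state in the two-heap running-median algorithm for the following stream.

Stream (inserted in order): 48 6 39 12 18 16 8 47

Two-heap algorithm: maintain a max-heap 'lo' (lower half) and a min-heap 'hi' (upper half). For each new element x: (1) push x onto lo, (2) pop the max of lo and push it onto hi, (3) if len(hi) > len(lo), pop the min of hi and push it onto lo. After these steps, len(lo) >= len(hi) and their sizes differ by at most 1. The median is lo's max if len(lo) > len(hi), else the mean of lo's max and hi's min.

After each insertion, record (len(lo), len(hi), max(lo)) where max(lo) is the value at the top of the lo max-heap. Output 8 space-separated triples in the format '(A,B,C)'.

Answer: (1,0,48) (1,1,6) (2,1,39) (2,2,12) (3,2,18) (3,3,16) (4,3,16) (4,4,16)

Derivation:
Step 1: insert 48 -> lo=[48] hi=[] -> (len(lo)=1, len(hi)=0, max(lo)=48)
Step 2: insert 6 -> lo=[6] hi=[48] -> (len(lo)=1, len(hi)=1, max(lo)=6)
Step 3: insert 39 -> lo=[6, 39] hi=[48] -> (len(lo)=2, len(hi)=1, max(lo)=39)
Step 4: insert 12 -> lo=[6, 12] hi=[39, 48] -> (len(lo)=2, len(hi)=2, max(lo)=12)
Step 5: insert 18 -> lo=[6, 12, 18] hi=[39, 48] -> (len(lo)=3, len(hi)=2, max(lo)=18)
Step 6: insert 16 -> lo=[6, 12, 16] hi=[18, 39, 48] -> (len(lo)=3, len(hi)=3, max(lo)=16)
Step 7: insert 8 -> lo=[6, 8, 12, 16] hi=[18, 39, 48] -> (len(lo)=4, len(hi)=3, max(lo)=16)
Step 8: insert 47 -> lo=[6, 8, 12, 16] hi=[18, 39, 47, 48] -> (len(lo)=4, len(hi)=4, max(lo)=16)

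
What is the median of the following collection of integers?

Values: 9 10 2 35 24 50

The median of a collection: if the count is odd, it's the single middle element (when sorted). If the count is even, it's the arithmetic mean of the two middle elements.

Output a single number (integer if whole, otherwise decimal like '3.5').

Step 1: insert 9 -> lo=[9] (size 1, max 9) hi=[] (size 0) -> median=9
Step 2: insert 10 -> lo=[9] (size 1, max 9) hi=[10] (size 1, min 10) -> median=9.5
Step 3: insert 2 -> lo=[2, 9] (size 2, max 9) hi=[10] (size 1, min 10) -> median=9
Step 4: insert 35 -> lo=[2, 9] (size 2, max 9) hi=[10, 35] (size 2, min 10) -> median=9.5
Step 5: insert 24 -> lo=[2, 9, 10] (size 3, max 10) hi=[24, 35] (size 2, min 24) -> median=10
Step 6: insert 50 -> lo=[2, 9, 10] (size 3, max 10) hi=[24, 35, 50] (size 3, min 24) -> median=17

Answer: 17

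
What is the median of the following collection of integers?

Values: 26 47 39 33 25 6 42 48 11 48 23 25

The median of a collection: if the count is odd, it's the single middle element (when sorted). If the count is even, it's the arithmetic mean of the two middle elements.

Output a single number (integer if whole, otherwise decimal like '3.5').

Step 1: insert 26 -> lo=[26] (size 1, max 26) hi=[] (size 0) -> median=26
Step 2: insert 47 -> lo=[26] (size 1, max 26) hi=[47] (size 1, min 47) -> median=36.5
Step 3: insert 39 -> lo=[26, 39] (size 2, max 39) hi=[47] (size 1, min 47) -> median=39
Step 4: insert 33 -> lo=[26, 33] (size 2, max 33) hi=[39, 47] (size 2, min 39) -> median=36
Step 5: insert 25 -> lo=[25, 26, 33] (size 3, max 33) hi=[39, 47] (size 2, min 39) -> median=33
Step 6: insert 6 -> lo=[6, 25, 26] (size 3, max 26) hi=[33, 39, 47] (size 3, min 33) -> median=29.5
Step 7: insert 42 -> lo=[6, 25, 26, 33] (size 4, max 33) hi=[39, 42, 47] (size 3, min 39) -> median=33
Step 8: insert 48 -> lo=[6, 25, 26, 33] (size 4, max 33) hi=[39, 42, 47, 48] (size 4, min 39) -> median=36
Step 9: insert 11 -> lo=[6, 11, 25, 26, 33] (size 5, max 33) hi=[39, 42, 47, 48] (size 4, min 39) -> median=33
Step 10: insert 48 -> lo=[6, 11, 25, 26, 33] (size 5, max 33) hi=[39, 42, 47, 48, 48] (size 5, min 39) -> median=36
Step 11: insert 23 -> lo=[6, 11, 23, 25, 26, 33] (size 6, max 33) hi=[39, 42, 47, 48, 48] (size 5, min 39) -> median=33
Step 12: insert 25 -> lo=[6, 11, 23, 25, 25, 26] (size 6, max 26) hi=[33, 39, 42, 47, 48, 48] (size 6, min 33) -> median=29.5

Answer: 29.5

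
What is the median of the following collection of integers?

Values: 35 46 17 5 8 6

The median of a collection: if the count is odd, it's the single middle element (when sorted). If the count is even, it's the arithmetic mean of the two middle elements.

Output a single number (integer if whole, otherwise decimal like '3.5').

Step 1: insert 35 -> lo=[35] (size 1, max 35) hi=[] (size 0) -> median=35
Step 2: insert 46 -> lo=[35] (size 1, max 35) hi=[46] (size 1, min 46) -> median=40.5
Step 3: insert 17 -> lo=[17, 35] (size 2, max 35) hi=[46] (size 1, min 46) -> median=35
Step 4: insert 5 -> lo=[5, 17] (size 2, max 17) hi=[35, 46] (size 2, min 35) -> median=26
Step 5: insert 8 -> lo=[5, 8, 17] (size 3, max 17) hi=[35, 46] (size 2, min 35) -> median=17
Step 6: insert 6 -> lo=[5, 6, 8] (size 3, max 8) hi=[17, 35, 46] (size 3, min 17) -> median=12.5

Answer: 12.5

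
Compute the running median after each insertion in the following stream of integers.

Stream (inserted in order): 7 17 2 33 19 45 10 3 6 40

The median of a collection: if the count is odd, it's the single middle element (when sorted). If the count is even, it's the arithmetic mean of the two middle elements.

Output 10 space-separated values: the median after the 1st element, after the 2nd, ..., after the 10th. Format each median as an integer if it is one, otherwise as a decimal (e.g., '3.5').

Answer: 7 12 7 12 17 18 17 13.5 10 13.5

Derivation:
Step 1: insert 7 -> lo=[7] (size 1, max 7) hi=[] (size 0) -> median=7
Step 2: insert 17 -> lo=[7] (size 1, max 7) hi=[17] (size 1, min 17) -> median=12
Step 3: insert 2 -> lo=[2, 7] (size 2, max 7) hi=[17] (size 1, min 17) -> median=7
Step 4: insert 33 -> lo=[2, 7] (size 2, max 7) hi=[17, 33] (size 2, min 17) -> median=12
Step 5: insert 19 -> lo=[2, 7, 17] (size 3, max 17) hi=[19, 33] (size 2, min 19) -> median=17
Step 6: insert 45 -> lo=[2, 7, 17] (size 3, max 17) hi=[19, 33, 45] (size 3, min 19) -> median=18
Step 7: insert 10 -> lo=[2, 7, 10, 17] (size 4, max 17) hi=[19, 33, 45] (size 3, min 19) -> median=17
Step 8: insert 3 -> lo=[2, 3, 7, 10] (size 4, max 10) hi=[17, 19, 33, 45] (size 4, min 17) -> median=13.5
Step 9: insert 6 -> lo=[2, 3, 6, 7, 10] (size 5, max 10) hi=[17, 19, 33, 45] (size 4, min 17) -> median=10
Step 10: insert 40 -> lo=[2, 3, 6, 7, 10] (size 5, max 10) hi=[17, 19, 33, 40, 45] (size 5, min 17) -> median=13.5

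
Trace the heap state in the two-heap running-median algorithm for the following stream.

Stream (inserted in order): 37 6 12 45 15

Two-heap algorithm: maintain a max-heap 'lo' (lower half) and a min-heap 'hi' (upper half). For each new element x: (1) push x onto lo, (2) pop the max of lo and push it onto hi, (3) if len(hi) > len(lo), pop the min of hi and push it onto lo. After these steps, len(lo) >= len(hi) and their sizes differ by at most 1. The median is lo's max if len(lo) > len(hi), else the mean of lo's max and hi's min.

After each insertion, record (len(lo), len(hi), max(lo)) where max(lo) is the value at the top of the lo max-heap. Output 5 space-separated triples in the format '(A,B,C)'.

Answer: (1,0,37) (1,1,6) (2,1,12) (2,2,12) (3,2,15)

Derivation:
Step 1: insert 37 -> lo=[37] hi=[] -> (len(lo)=1, len(hi)=0, max(lo)=37)
Step 2: insert 6 -> lo=[6] hi=[37] -> (len(lo)=1, len(hi)=1, max(lo)=6)
Step 3: insert 12 -> lo=[6, 12] hi=[37] -> (len(lo)=2, len(hi)=1, max(lo)=12)
Step 4: insert 45 -> lo=[6, 12] hi=[37, 45] -> (len(lo)=2, len(hi)=2, max(lo)=12)
Step 5: insert 15 -> lo=[6, 12, 15] hi=[37, 45] -> (len(lo)=3, len(hi)=2, max(lo)=15)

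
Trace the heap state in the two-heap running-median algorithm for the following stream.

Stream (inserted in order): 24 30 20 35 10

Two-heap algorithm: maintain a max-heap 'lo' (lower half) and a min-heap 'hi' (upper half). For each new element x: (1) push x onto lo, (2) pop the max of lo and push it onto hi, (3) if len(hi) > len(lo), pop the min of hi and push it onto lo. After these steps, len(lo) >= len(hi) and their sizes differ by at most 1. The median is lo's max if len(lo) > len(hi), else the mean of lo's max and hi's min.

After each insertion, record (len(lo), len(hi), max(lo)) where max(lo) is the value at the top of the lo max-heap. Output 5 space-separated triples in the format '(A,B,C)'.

Answer: (1,0,24) (1,1,24) (2,1,24) (2,2,24) (3,2,24)

Derivation:
Step 1: insert 24 -> lo=[24] hi=[] -> (len(lo)=1, len(hi)=0, max(lo)=24)
Step 2: insert 30 -> lo=[24] hi=[30] -> (len(lo)=1, len(hi)=1, max(lo)=24)
Step 3: insert 20 -> lo=[20, 24] hi=[30] -> (len(lo)=2, len(hi)=1, max(lo)=24)
Step 4: insert 35 -> lo=[20, 24] hi=[30, 35] -> (len(lo)=2, len(hi)=2, max(lo)=24)
Step 5: insert 10 -> lo=[10, 20, 24] hi=[30, 35] -> (len(lo)=3, len(hi)=2, max(lo)=24)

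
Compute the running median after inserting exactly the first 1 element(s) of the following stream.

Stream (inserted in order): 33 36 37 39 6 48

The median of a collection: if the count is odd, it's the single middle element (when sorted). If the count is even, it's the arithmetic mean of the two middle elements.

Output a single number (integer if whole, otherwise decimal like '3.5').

Answer: 33

Derivation:
Step 1: insert 33 -> lo=[33] (size 1, max 33) hi=[] (size 0) -> median=33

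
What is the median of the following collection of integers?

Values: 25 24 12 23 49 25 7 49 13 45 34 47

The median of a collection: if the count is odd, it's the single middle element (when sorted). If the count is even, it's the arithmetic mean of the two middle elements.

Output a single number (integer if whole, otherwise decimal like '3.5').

Answer: 25

Derivation:
Step 1: insert 25 -> lo=[25] (size 1, max 25) hi=[] (size 0) -> median=25
Step 2: insert 24 -> lo=[24] (size 1, max 24) hi=[25] (size 1, min 25) -> median=24.5
Step 3: insert 12 -> lo=[12, 24] (size 2, max 24) hi=[25] (size 1, min 25) -> median=24
Step 4: insert 23 -> lo=[12, 23] (size 2, max 23) hi=[24, 25] (size 2, min 24) -> median=23.5
Step 5: insert 49 -> lo=[12, 23, 24] (size 3, max 24) hi=[25, 49] (size 2, min 25) -> median=24
Step 6: insert 25 -> lo=[12, 23, 24] (size 3, max 24) hi=[25, 25, 49] (size 3, min 25) -> median=24.5
Step 7: insert 7 -> lo=[7, 12, 23, 24] (size 4, max 24) hi=[25, 25, 49] (size 3, min 25) -> median=24
Step 8: insert 49 -> lo=[7, 12, 23, 24] (size 4, max 24) hi=[25, 25, 49, 49] (size 4, min 25) -> median=24.5
Step 9: insert 13 -> lo=[7, 12, 13, 23, 24] (size 5, max 24) hi=[25, 25, 49, 49] (size 4, min 25) -> median=24
Step 10: insert 45 -> lo=[7, 12, 13, 23, 24] (size 5, max 24) hi=[25, 25, 45, 49, 49] (size 5, min 25) -> median=24.5
Step 11: insert 34 -> lo=[7, 12, 13, 23, 24, 25] (size 6, max 25) hi=[25, 34, 45, 49, 49] (size 5, min 25) -> median=25
Step 12: insert 47 -> lo=[7, 12, 13, 23, 24, 25] (size 6, max 25) hi=[25, 34, 45, 47, 49, 49] (size 6, min 25) -> median=25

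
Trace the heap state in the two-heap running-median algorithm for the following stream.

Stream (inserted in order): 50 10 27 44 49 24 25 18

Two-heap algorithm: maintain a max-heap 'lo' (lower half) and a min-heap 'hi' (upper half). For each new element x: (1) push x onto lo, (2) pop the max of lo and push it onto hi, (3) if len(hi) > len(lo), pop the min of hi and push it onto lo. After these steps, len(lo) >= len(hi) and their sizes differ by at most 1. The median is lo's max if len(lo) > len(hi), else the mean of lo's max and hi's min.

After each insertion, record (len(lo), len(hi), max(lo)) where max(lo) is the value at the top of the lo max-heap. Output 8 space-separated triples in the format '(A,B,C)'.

Answer: (1,0,50) (1,1,10) (2,1,27) (2,2,27) (3,2,44) (3,3,27) (4,3,27) (4,4,25)

Derivation:
Step 1: insert 50 -> lo=[50] hi=[] -> (len(lo)=1, len(hi)=0, max(lo)=50)
Step 2: insert 10 -> lo=[10] hi=[50] -> (len(lo)=1, len(hi)=1, max(lo)=10)
Step 3: insert 27 -> lo=[10, 27] hi=[50] -> (len(lo)=2, len(hi)=1, max(lo)=27)
Step 4: insert 44 -> lo=[10, 27] hi=[44, 50] -> (len(lo)=2, len(hi)=2, max(lo)=27)
Step 5: insert 49 -> lo=[10, 27, 44] hi=[49, 50] -> (len(lo)=3, len(hi)=2, max(lo)=44)
Step 6: insert 24 -> lo=[10, 24, 27] hi=[44, 49, 50] -> (len(lo)=3, len(hi)=3, max(lo)=27)
Step 7: insert 25 -> lo=[10, 24, 25, 27] hi=[44, 49, 50] -> (len(lo)=4, len(hi)=3, max(lo)=27)
Step 8: insert 18 -> lo=[10, 18, 24, 25] hi=[27, 44, 49, 50] -> (len(lo)=4, len(hi)=4, max(lo)=25)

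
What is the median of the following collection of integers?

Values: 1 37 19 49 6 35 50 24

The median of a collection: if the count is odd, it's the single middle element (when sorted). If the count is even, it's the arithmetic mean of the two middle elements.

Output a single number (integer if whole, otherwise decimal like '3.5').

Step 1: insert 1 -> lo=[1] (size 1, max 1) hi=[] (size 0) -> median=1
Step 2: insert 37 -> lo=[1] (size 1, max 1) hi=[37] (size 1, min 37) -> median=19
Step 3: insert 19 -> lo=[1, 19] (size 2, max 19) hi=[37] (size 1, min 37) -> median=19
Step 4: insert 49 -> lo=[1, 19] (size 2, max 19) hi=[37, 49] (size 2, min 37) -> median=28
Step 5: insert 6 -> lo=[1, 6, 19] (size 3, max 19) hi=[37, 49] (size 2, min 37) -> median=19
Step 6: insert 35 -> lo=[1, 6, 19] (size 3, max 19) hi=[35, 37, 49] (size 3, min 35) -> median=27
Step 7: insert 50 -> lo=[1, 6, 19, 35] (size 4, max 35) hi=[37, 49, 50] (size 3, min 37) -> median=35
Step 8: insert 24 -> lo=[1, 6, 19, 24] (size 4, max 24) hi=[35, 37, 49, 50] (size 4, min 35) -> median=29.5

Answer: 29.5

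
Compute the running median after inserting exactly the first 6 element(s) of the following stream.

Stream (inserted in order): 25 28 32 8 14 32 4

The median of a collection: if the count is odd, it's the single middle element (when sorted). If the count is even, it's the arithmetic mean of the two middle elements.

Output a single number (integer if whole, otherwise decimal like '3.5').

Answer: 26.5

Derivation:
Step 1: insert 25 -> lo=[25] (size 1, max 25) hi=[] (size 0) -> median=25
Step 2: insert 28 -> lo=[25] (size 1, max 25) hi=[28] (size 1, min 28) -> median=26.5
Step 3: insert 32 -> lo=[25, 28] (size 2, max 28) hi=[32] (size 1, min 32) -> median=28
Step 4: insert 8 -> lo=[8, 25] (size 2, max 25) hi=[28, 32] (size 2, min 28) -> median=26.5
Step 5: insert 14 -> lo=[8, 14, 25] (size 3, max 25) hi=[28, 32] (size 2, min 28) -> median=25
Step 6: insert 32 -> lo=[8, 14, 25] (size 3, max 25) hi=[28, 32, 32] (size 3, min 28) -> median=26.5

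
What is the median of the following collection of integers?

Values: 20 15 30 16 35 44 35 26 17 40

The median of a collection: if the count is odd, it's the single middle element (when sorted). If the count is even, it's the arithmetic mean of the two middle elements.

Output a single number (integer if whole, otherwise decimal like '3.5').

Answer: 28

Derivation:
Step 1: insert 20 -> lo=[20] (size 1, max 20) hi=[] (size 0) -> median=20
Step 2: insert 15 -> lo=[15] (size 1, max 15) hi=[20] (size 1, min 20) -> median=17.5
Step 3: insert 30 -> lo=[15, 20] (size 2, max 20) hi=[30] (size 1, min 30) -> median=20
Step 4: insert 16 -> lo=[15, 16] (size 2, max 16) hi=[20, 30] (size 2, min 20) -> median=18
Step 5: insert 35 -> lo=[15, 16, 20] (size 3, max 20) hi=[30, 35] (size 2, min 30) -> median=20
Step 6: insert 44 -> lo=[15, 16, 20] (size 3, max 20) hi=[30, 35, 44] (size 3, min 30) -> median=25
Step 7: insert 35 -> lo=[15, 16, 20, 30] (size 4, max 30) hi=[35, 35, 44] (size 3, min 35) -> median=30
Step 8: insert 26 -> lo=[15, 16, 20, 26] (size 4, max 26) hi=[30, 35, 35, 44] (size 4, min 30) -> median=28
Step 9: insert 17 -> lo=[15, 16, 17, 20, 26] (size 5, max 26) hi=[30, 35, 35, 44] (size 4, min 30) -> median=26
Step 10: insert 40 -> lo=[15, 16, 17, 20, 26] (size 5, max 26) hi=[30, 35, 35, 40, 44] (size 5, min 30) -> median=28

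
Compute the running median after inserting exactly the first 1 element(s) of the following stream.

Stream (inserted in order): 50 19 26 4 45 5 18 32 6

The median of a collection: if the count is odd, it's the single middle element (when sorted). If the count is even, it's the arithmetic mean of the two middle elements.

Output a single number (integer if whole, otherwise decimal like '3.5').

Step 1: insert 50 -> lo=[50] (size 1, max 50) hi=[] (size 0) -> median=50

Answer: 50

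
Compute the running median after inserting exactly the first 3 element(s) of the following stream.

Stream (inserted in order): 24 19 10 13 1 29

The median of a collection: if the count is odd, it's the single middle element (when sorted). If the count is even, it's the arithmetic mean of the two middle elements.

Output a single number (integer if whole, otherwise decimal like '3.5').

Step 1: insert 24 -> lo=[24] (size 1, max 24) hi=[] (size 0) -> median=24
Step 2: insert 19 -> lo=[19] (size 1, max 19) hi=[24] (size 1, min 24) -> median=21.5
Step 3: insert 10 -> lo=[10, 19] (size 2, max 19) hi=[24] (size 1, min 24) -> median=19

Answer: 19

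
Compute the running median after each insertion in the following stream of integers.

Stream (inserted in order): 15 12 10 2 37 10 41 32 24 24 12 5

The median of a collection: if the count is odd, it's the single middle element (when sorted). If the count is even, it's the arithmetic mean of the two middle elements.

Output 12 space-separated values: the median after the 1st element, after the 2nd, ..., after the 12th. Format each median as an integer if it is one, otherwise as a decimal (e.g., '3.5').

Answer: 15 13.5 12 11 12 11 12 13.5 15 19.5 15 13.5

Derivation:
Step 1: insert 15 -> lo=[15] (size 1, max 15) hi=[] (size 0) -> median=15
Step 2: insert 12 -> lo=[12] (size 1, max 12) hi=[15] (size 1, min 15) -> median=13.5
Step 3: insert 10 -> lo=[10, 12] (size 2, max 12) hi=[15] (size 1, min 15) -> median=12
Step 4: insert 2 -> lo=[2, 10] (size 2, max 10) hi=[12, 15] (size 2, min 12) -> median=11
Step 5: insert 37 -> lo=[2, 10, 12] (size 3, max 12) hi=[15, 37] (size 2, min 15) -> median=12
Step 6: insert 10 -> lo=[2, 10, 10] (size 3, max 10) hi=[12, 15, 37] (size 3, min 12) -> median=11
Step 7: insert 41 -> lo=[2, 10, 10, 12] (size 4, max 12) hi=[15, 37, 41] (size 3, min 15) -> median=12
Step 8: insert 32 -> lo=[2, 10, 10, 12] (size 4, max 12) hi=[15, 32, 37, 41] (size 4, min 15) -> median=13.5
Step 9: insert 24 -> lo=[2, 10, 10, 12, 15] (size 5, max 15) hi=[24, 32, 37, 41] (size 4, min 24) -> median=15
Step 10: insert 24 -> lo=[2, 10, 10, 12, 15] (size 5, max 15) hi=[24, 24, 32, 37, 41] (size 5, min 24) -> median=19.5
Step 11: insert 12 -> lo=[2, 10, 10, 12, 12, 15] (size 6, max 15) hi=[24, 24, 32, 37, 41] (size 5, min 24) -> median=15
Step 12: insert 5 -> lo=[2, 5, 10, 10, 12, 12] (size 6, max 12) hi=[15, 24, 24, 32, 37, 41] (size 6, min 15) -> median=13.5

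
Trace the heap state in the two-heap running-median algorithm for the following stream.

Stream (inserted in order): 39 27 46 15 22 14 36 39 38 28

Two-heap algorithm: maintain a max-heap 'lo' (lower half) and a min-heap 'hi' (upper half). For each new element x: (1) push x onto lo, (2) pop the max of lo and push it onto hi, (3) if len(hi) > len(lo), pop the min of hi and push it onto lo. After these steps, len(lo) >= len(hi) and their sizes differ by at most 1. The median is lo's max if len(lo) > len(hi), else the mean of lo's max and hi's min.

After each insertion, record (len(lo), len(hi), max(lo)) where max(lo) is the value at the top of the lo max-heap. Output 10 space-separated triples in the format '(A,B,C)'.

Answer: (1,0,39) (1,1,27) (2,1,39) (2,2,27) (3,2,27) (3,3,22) (4,3,27) (4,4,27) (5,4,36) (5,5,28)

Derivation:
Step 1: insert 39 -> lo=[39] hi=[] -> (len(lo)=1, len(hi)=0, max(lo)=39)
Step 2: insert 27 -> lo=[27] hi=[39] -> (len(lo)=1, len(hi)=1, max(lo)=27)
Step 3: insert 46 -> lo=[27, 39] hi=[46] -> (len(lo)=2, len(hi)=1, max(lo)=39)
Step 4: insert 15 -> lo=[15, 27] hi=[39, 46] -> (len(lo)=2, len(hi)=2, max(lo)=27)
Step 5: insert 22 -> lo=[15, 22, 27] hi=[39, 46] -> (len(lo)=3, len(hi)=2, max(lo)=27)
Step 6: insert 14 -> lo=[14, 15, 22] hi=[27, 39, 46] -> (len(lo)=3, len(hi)=3, max(lo)=22)
Step 7: insert 36 -> lo=[14, 15, 22, 27] hi=[36, 39, 46] -> (len(lo)=4, len(hi)=3, max(lo)=27)
Step 8: insert 39 -> lo=[14, 15, 22, 27] hi=[36, 39, 39, 46] -> (len(lo)=4, len(hi)=4, max(lo)=27)
Step 9: insert 38 -> lo=[14, 15, 22, 27, 36] hi=[38, 39, 39, 46] -> (len(lo)=5, len(hi)=4, max(lo)=36)
Step 10: insert 28 -> lo=[14, 15, 22, 27, 28] hi=[36, 38, 39, 39, 46] -> (len(lo)=5, len(hi)=5, max(lo)=28)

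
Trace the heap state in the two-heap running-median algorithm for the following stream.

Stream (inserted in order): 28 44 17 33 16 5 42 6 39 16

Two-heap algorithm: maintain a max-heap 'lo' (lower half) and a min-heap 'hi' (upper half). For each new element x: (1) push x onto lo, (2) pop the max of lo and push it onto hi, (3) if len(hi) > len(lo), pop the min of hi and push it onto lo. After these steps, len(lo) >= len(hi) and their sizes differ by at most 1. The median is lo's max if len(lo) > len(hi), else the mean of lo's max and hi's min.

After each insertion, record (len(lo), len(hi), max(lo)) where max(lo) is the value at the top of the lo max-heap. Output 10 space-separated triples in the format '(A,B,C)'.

Answer: (1,0,28) (1,1,28) (2,1,28) (2,2,28) (3,2,28) (3,3,17) (4,3,28) (4,4,17) (5,4,28) (5,5,17)

Derivation:
Step 1: insert 28 -> lo=[28] hi=[] -> (len(lo)=1, len(hi)=0, max(lo)=28)
Step 2: insert 44 -> lo=[28] hi=[44] -> (len(lo)=1, len(hi)=1, max(lo)=28)
Step 3: insert 17 -> lo=[17, 28] hi=[44] -> (len(lo)=2, len(hi)=1, max(lo)=28)
Step 4: insert 33 -> lo=[17, 28] hi=[33, 44] -> (len(lo)=2, len(hi)=2, max(lo)=28)
Step 5: insert 16 -> lo=[16, 17, 28] hi=[33, 44] -> (len(lo)=3, len(hi)=2, max(lo)=28)
Step 6: insert 5 -> lo=[5, 16, 17] hi=[28, 33, 44] -> (len(lo)=3, len(hi)=3, max(lo)=17)
Step 7: insert 42 -> lo=[5, 16, 17, 28] hi=[33, 42, 44] -> (len(lo)=4, len(hi)=3, max(lo)=28)
Step 8: insert 6 -> lo=[5, 6, 16, 17] hi=[28, 33, 42, 44] -> (len(lo)=4, len(hi)=4, max(lo)=17)
Step 9: insert 39 -> lo=[5, 6, 16, 17, 28] hi=[33, 39, 42, 44] -> (len(lo)=5, len(hi)=4, max(lo)=28)
Step 10: insert 16 -> lo=[5, 6, 16, 16, 17] hi=[28, 33, 39, 42, 44] -> (len(lo)=5, len(hi)=5, max(lo)=17)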